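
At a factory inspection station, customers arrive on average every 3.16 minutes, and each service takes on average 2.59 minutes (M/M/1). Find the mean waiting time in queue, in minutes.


λ = 60/3.16 = 18.9873 /hr
μ = 60/2.59 = 23.1660 /hr
ρ = λ/μ = 18.9873/23.1660 = 0.8196
Wq = ρ/(μ−λ) = 0.8196/(23.1660−18.9873) = 0.19614 hr
In minutes: 0.19614·60 = 11.769 min

Final: 11.769 min


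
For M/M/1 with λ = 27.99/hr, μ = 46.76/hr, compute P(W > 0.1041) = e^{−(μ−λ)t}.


W ~ Exponential(μ−λ) for M/M/1.
μ − λ = 46.76 − 27.99 = 18.7700
P(W > t) = e^{−(μ−λ)t} = e^{−1.9540} = 0.141712

Final: 0.141712


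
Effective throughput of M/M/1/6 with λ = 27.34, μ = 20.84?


ρ = 1.3119; P_K = (1−ρ)ρ^6/(1−ρ^7) = 0.279544
λ_eff = λ(1 − P_K) = 27.34·(1 − 0.279544) = 27.34·0.720456 = 19.6973 /hr

Final: 19.6973 /hr


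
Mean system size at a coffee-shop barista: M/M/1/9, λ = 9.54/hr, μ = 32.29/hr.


ρ = 9.54/32.29 = 0.2954
L = ρ[1 − (K+1)ρ^K + Kρ^(K+1)] / [(1−ρ)(1−ρ^(K+1))]
Numerator: 0.2954·(1 − 10·0.00001715 + 9·0.000005068) = 0.295410
Denominator: (0.7046)·(0.999995) = 0.704549
L = 0.295410/0.704549 = 0.4193

Final: 0.4193


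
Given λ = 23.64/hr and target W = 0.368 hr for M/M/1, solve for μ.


W = 1/(μ−λ) ⇒ μ − λ = 1/W = 1/0.368 = 2.7174
μ = λ + 1/W = 23.64 + 2.7174 = 26.3574 per hr

Final: 26.3574 /hr


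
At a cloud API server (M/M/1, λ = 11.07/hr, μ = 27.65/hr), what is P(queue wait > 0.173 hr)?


ρ = 11.07/27.65 = 0.4004
P(Wq > t) = ρ·e^{−(μ−λ)t} = 0.4004·e^{−2.8683}
= 0.4004·0.056793 = 0.022738

Final: 0.022738


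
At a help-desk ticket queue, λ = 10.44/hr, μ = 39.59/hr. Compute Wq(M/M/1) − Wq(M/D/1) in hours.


ρ = 10.44/39.59 = 0.2637
Wq(M/M/1) = ρ/(μ−λ) = 0.2637/29.15 = 0.009046 hr
Wq(M/D/1) = ρ/(2(μ−λ)) = 0.004523 hr
Savings = 0.009046 − 0.004523 = 0.004523 hr

Final: 0.004523 hr


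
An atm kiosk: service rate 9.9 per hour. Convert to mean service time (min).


Mean service time = 1/μ = 1/9.9 hour = 0.10101 hour
In minutes: 0.10101 × 60 = 6.0606 min

Final: 6.0606 min


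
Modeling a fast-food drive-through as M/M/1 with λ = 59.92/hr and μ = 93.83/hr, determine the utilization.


ρ = λ/μ = 59.92/93.83 = 0.6386

Final: 0.6386


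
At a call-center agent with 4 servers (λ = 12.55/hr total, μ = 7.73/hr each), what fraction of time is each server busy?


ρ = λ/(cμ) = 12.55/(4·7.73) = 12.55/30.92 = 0.4059

Final: 0.4059


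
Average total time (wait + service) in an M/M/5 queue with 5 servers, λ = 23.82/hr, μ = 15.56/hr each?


a = 1.5308; ρ = 0.3062; P₀ = 0.215967
Lq = P₀·a^c·ρ/(c!(1−ρ)²) = 0.009623
Wq = Lq/λ = 0.009623/23.82 = 0.0004040 hr
W = Wq + 1/μ = 0.0004040 + 0.06427 = 0.06467 hr

Final: 0.06467 hr


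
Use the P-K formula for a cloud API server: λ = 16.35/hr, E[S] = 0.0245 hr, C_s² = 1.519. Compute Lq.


ρ = λ·E[S] = 16.35·0.0245 = 0.4006
Lq = ρ²(1+C_s²)/(2(1−ρ)) = 0.1605·(1+1.519)/(2·0.5994)
= 0.1605·2.5190/1.1988 = 0.33716

Final: 0.33716


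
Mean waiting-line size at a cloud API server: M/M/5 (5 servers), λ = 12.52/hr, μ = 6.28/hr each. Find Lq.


a = λ/μ = 1.9936; ρ = a/5 = 0.3987
P₀ = 0.135204
Lq = P₀·a^c·ρ / (c!·(1−ρ)²) = 0.135204·31.49368·0.3987/(120·0.36153)
= 0.03913

Final: 0.03913


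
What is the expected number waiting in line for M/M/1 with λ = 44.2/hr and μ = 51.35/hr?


ρ = 44.2/51.35 = 0.8608
Lq = ρ²/(1−ρ) = 0.7409/0.1392 = 5.3211

Final: 5.3211


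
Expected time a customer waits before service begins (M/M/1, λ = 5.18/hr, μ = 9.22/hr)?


ρ = 5.18/9.22 = 0.5618
Wq = ρ/(μ−λ) = 0.5618/(9.22 − 5.18) = 0.5618/4.04 = 0.1391 hr

Final: 0.1391 hr


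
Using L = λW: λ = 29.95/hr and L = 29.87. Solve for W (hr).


W = L/λ = 29.87/29.95 = 0.9973 hr

Final: 0.9973 hr


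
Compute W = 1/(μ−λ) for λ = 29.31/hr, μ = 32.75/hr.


W = 1/(μ−λ) = 1/(32.75 − 29.31) = 1/3.44 = 0.2907 hr

Final: 0.2907 hr


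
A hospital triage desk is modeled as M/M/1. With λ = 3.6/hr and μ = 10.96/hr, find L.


ρ = λ/μ = 3.6/10.96 = 0.3285
L = ρ/(1−ρ) = 0.3285/(1 − 0.3285) = 0.3285/0.6715 = 0.4891

Final: 0.4891


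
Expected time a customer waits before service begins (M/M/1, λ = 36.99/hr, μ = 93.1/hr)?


ρ = 36.99/93.1 = 0.3973
Wq = ρ/(μ−λ) = 0.3973/(93.1 − 36.99) = 0.3973/56.11 = 0.007081 hr

Final: 0.007081 hr


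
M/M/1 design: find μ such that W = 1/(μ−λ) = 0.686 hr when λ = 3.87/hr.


W = 1/(μ−λ) ⇒ μ − λ = 1/W = 1/0.686 = 1.4577
μ = λ + 1/W = 3.87 + 1.4577 = 5.3277 per hr

Final: 5.3277 /hr


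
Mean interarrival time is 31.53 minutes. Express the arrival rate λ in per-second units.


λ = 1/(interarrival time) in consistent units.
1 second = 0.0166667 min, so λ = 0.0166667/31.53 = 0.0005286 per second

Final: 0.0005286 /sec


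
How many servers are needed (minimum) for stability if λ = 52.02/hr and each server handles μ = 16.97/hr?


Stability requires cμ > λ ⇔ c > λ/μ.
λ/μ = 52.02/16.97 = 3.0654
Minimum integer c = ⌊3.0654⌋ + 1 = 4
Check: 4·16.97 = 67.88 > 52.02, while 3·16.97 = 50.91 ≤ 52.02

Final: 4 servers


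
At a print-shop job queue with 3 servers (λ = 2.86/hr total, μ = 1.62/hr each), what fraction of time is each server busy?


ρ = λ/(cμ) = 2.86/(3·1.62) = 2.86/4.86 = 0.5885

Final: 0.5885


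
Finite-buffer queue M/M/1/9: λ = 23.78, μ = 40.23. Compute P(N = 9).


ρ = λ/μ = 23.78/40.23 = 0.5911
P_K = (1−ρ)ρ^K/(1−ρ^(K+1)) = (0.4089·0.008810)/(1 − 0.005207)
= 0.003602/0.994793 = 0.003621

Final: 0.003621


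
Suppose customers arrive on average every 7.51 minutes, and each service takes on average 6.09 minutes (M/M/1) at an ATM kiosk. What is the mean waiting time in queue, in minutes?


λ = 60/7.51 = 7.9893 /hr
μ = 60/6.09 = 9.8522 /hr
ρ = λ/μ = 7.9893/9.8522 = 0.8109
Wq = ρ/(μ−λ) = 0.8109/(9.8522−7.9893) = 0.43531 hr
In minutes: 0.43531·60 = 26.118 min

Final: 26.118 min


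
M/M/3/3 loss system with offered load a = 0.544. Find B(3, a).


B(c,a) = (a^c/c!) / Σ_{k=0}^{c} a^k/k!
a^3/3! = 0.026832
Σ terms (k=0..3): 1.00000 + 0.54400 + 0.14797 + 0.02683 = 1.718800
B = 0.026832/1.718800 = 0.015611

Final: 0.015611


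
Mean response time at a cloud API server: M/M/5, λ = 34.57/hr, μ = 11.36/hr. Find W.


a = 3.0431; ρ = 0.6086; P₀ = 0.044443
Lq = P₀·a^c·ρ/(c!(1−ρ)²) = 0.38406
Wq = Lq/λ = 0.38406/34.57 = 0.01111 hr
W = Wq + 1/μ = 0.01111 + 0.08803 = 0.09914 hr

Final: 0.09914 hr


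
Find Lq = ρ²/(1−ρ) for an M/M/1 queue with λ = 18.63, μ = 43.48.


ρ = 18.63/43.48 = 0.4285
Lq = ρ²/(1−ρ) = 0.1836/0.5715 = 0.3212

Final: 0.3212


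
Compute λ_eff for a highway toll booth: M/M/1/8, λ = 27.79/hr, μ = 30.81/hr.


ρ = 0.9020; P_K = (1−ρ)ρ^8/(1−ρ^9) = 0.070998
λ_eff = λ(1 − P_K) = 27.79·(1 − 0.070998) = 27.79·0.929002 = 25.8170 /hr

Final: 25.8170 /hr


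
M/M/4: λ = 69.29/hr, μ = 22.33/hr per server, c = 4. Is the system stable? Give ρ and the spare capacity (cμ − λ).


Total capacity cμ = 4·22.33 = 89.32/hr
ρ = λ/(cμ) = 69.29/89.32 = 0.7758
Stable ⇔ ρ < 1: YES
Spare capacity = cμ − λ = 89.32 − 69.29 = 20.03/hr

Final: ρ = 0.7758; stable; margin = 20.03/hr


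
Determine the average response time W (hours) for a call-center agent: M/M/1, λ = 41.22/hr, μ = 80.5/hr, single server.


W = 1/(μ−λ) = 1/(80.5 − 41.22) = 1/39.28 = 0.02546 hr

Final: 0.02546 hr


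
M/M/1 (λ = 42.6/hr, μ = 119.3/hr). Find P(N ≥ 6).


ρ = 42.6/119.3 = 0.3571
P(N ≥ n) = ρ^n = 0.3571^6 = 0.002073

Final: 0.002073


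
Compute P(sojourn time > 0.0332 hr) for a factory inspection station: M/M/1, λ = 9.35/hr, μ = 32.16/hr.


W ~ Exponential(μ−λ) for M/M/1.
μ − λ = 32.16 − 9.35 = 22.8100
P(W > t) = e^{−(μ−λ)t} = e^{−0.7573} = 0.468935

Final: 0.468935


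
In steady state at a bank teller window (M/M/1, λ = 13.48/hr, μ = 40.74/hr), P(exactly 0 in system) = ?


ρ = 13.48/40.74 = 0.3309
P_n = (1−ρ)·ρ^n = (1 − 0.3309)·0.3309^0 = 0.6691·1.000000 = 0.669121

Final: 0.669121


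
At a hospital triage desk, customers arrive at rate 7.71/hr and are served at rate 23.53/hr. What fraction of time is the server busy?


ρ = λ/μ = 7.71/23.53 = 0.3277

Final: 0.3277


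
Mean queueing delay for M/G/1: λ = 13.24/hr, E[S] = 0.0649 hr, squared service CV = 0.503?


ρ = λ·E[S] = 13.24·0.0649 = 0.8593
E[S²] = E[S]²(1+C_s²) = 0.0649²·(1+0.503) = 0.006331
Wq = λ·E[S²]/(2(1−ρ)) = 13.24·0.006331/(2·0.1407) = 0.29781 hr

Final: 0.29781 hr


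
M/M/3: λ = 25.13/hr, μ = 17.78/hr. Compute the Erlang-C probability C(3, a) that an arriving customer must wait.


a = λ/μ = 1.4134; ρ = a/3 = 0.4711
P₀ = 0.232450 (from M/M/c formula)
C(c,a) = [a^c/(c!(1−ρ))]·P₀ = [2.82346/(6·0.5289)]·0.232450
= 0.88978·0.232450 = 0.206829

Final: 0.206829


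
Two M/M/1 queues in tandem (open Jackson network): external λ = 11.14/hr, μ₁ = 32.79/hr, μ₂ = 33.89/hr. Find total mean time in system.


Each node sees arrival rate λ = 11.14/hr (tandem ⇒ throughput preserved).
W₁ = 1/(μ₁−λ) = 1/(32.79−11.14) = 0.04619 hr
W₂ = 1/(μ₂−λ) = 1/(33.89−11.14) = 0.04396 hr
W_total = W₁ + W₂ = 0.04619 + 0.04396 = 0.09015 hr

Final: 0.09015 hr


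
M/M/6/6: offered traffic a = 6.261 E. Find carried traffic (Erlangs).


B(6,6.261) = 0.282996 (Erlang-B)
Carried load = a(1 − B) = 6.261·(1 − 0.282996) = 6.261·0.717004 = 4.4892 E

Final: 4.4892 Erlangs


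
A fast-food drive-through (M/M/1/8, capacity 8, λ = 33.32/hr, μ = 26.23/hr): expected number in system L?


ρ = 33.32/26.23 = 1.2703
L = ρ[1 − (K+1)ρ^K + Kρ^(K+1)] / [(1−ρ)(1−ρ^(K+1))]
Numerator: 1.2703·(1 − 9·6.780373 + 8·8.613116) = 11.282269
Denominator: (-0.2703)·(-7.613116) = 2.057834
L = 11.282269/2.057834 = 5.4826

Final: 5.4826


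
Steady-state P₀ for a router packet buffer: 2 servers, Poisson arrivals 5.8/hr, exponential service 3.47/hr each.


a = λ/μ = 5.8/3.47 = 1.6715; ρ = a/c = 0.8357
Σ_{k=0}^{1} a^k/k! (terms k=0..1) = 1.00000 + 1.67147 = 2.67147
Tail: a^2/(2!(1−ρ)) = 2.79381/(2·0.1643) = 8.50397
P₀ = 1/(2.67147 + 8.50397) = 1/11.17544 = 0.089482

Final: 0.089482


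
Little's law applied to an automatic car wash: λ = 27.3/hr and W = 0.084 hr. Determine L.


L = λW = 27.3·0.084 = 2.2932

Final: 2.2932


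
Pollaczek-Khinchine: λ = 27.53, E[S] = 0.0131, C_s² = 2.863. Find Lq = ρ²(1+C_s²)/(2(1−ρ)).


ρ = λ·E[S] = 27.53·0.0131 = 0.3606
Lq = ρ²(1+C_s²)/(2(1−ρ)) = 0.1301·(1+2.863)/(2·0.6394)
= 0.1301·3.8630/1.2787 = 0.39292

Final: 0.39292


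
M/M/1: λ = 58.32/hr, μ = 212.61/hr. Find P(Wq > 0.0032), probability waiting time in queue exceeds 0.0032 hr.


ρ = 58.32/212.61 = 0.2743
P(Wq > t) = ρ·e^{−(μ−λ)t} = 0.2743·e^{−0.4937}
= 0.2743·0.610347 = 0.167421

Final: 0.167421


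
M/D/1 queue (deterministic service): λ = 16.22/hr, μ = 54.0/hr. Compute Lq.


ρ = 16.22/54.0 = 0.3004
M/D/1: Lq = ρ²/(2(1−ρ)) = 0.09022/(2·0.6996) = 0.06448

Final: 0.06448


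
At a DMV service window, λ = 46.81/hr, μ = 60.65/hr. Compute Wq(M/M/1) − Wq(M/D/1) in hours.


ρ = 46.81/60.65 = 0.7718
Wq(M/M/1) = ρ/(μ−λ) = 0.7718/13.84 = 0.05577 hr
Wq(M/D/1) = ρ/(2(μ−λ)) = 0.02788 hr
Savings = 0.05577 − 0.02788 = 0.02788 hr

Final: 0.02788 hr


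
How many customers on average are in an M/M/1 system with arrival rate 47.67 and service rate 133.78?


ρ = λ/μ = 47.67/133.78 = 0.3563
L = ρ/(1−ρ) = 0.3563/(1 − 0.3563) = 0.3563/0.6437 = 0.5536

Final: 0.5536


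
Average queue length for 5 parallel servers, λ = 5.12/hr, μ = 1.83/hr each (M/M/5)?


a = λ/μ = 2.7978; ρ = a/5 = 0.5596
P₀ = 0.058280
Lq = P₀·a^c·ρ / (c!·(1−ρ)²) = 0.058280·171.43297·0.5596/(120·0.19398)
= 0.24017

Final: 0.24017


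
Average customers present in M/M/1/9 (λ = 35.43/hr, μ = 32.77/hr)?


ρ = 35.43/32.77 = 1.0812
L = ρ[1 − (K+1)ρ^K + Kρ^(K+1)] / [(1−ρ)(1−ρ^(K+1))]
Numerator: 1.0812·(1 − 10·2.018610 + 9·2.182464) = 0.493099
Denominator: (-0.08117)·(-1.182464) = 0.095983
L = 0.493099/0.095983 = 5.1374

Final: 5.1374


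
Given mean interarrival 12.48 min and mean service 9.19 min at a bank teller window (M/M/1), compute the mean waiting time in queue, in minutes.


λ = 60/12.48 = 4.8077 /hr
μ = 60/9.19 = 6.5288 /hr
ρ = λ/μ = 4.8077/6.5288 = 0.7364
Wq = ρ/(μ−λ) = 0.7364/(6.5288−4.8077) = 0.42784 hr
In minutes: 0.42784·60 = 25.671 min

Final: 25.671 min


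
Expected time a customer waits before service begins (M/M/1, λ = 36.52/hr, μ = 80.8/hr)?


ρ = 36.52/80.8 = 0.4520
Wq = ρ/(μ−λ) = 0.4520/(80.8 − 36.52) = 0.4520/44.28 = 0.01021 hr

Final: 0.01021 hr


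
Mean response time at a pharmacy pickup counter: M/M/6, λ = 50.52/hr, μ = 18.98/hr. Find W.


a = 2.6617; ρ = 0.4436; P₀ = 0.069252
Lq = P₀·a^c·ρ/(c!(1−ρ)²) = 0.04902
Wq = Lq/λ = 0.04902/50.52 = 0.0009703 hr
W = Wq + 1/μ = 0.0009703 + 0.05269 = 0.05366 hr

Final: 0.05366 hr


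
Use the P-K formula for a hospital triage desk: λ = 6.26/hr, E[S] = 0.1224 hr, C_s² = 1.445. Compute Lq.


ρ = λ·E[S] = 6.26·0.1224 = 0.7662
Lq = ρ²(1+C_s²)/(2(1−ρ)) = 0.5871·(1+1.445)/(2·0.2338)
= 0.5871·2.4450/0.4676 = 3.07016

Final: 3.07016


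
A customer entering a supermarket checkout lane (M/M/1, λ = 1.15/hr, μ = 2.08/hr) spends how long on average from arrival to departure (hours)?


W = 1/(μ−λ) = 1/(2.08 − 1.15) = 1/0.9300 = 1.0753 hr

Final: 1.0753 hr


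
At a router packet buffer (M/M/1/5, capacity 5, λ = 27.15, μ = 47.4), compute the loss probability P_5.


ρ = λ/μ = 27.15/47.4 = 0.5728
P_K = (1−ρ)ρ^K/(1−ρ^(K+1)) = (0.4272·0.061653)/(1 − 0.035314)
= 0.026339/0.964686 = 0.027303

Final: 0.027303


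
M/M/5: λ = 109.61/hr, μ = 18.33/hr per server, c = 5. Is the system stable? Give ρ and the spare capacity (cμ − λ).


Total capacity cμ = 5·18.33 = 91.65/hr
ρ = λ/(cμ) = 109.61/91.65 = 1.1960
Stable ⇔ ρ < 1: NO
Spare capacity = cμ − λ = 91.65 − 109.61 = -17.96/hr

Final: ρ = 1.1960; unstable; margin = -17.96/hr


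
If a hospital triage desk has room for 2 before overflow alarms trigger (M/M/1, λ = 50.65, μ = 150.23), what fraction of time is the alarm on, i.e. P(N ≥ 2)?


ρ = 50.65/150.23 = 0.3371
P(N ≥ n) = ρ^n = 0.3371^2 = 0.113670

Final: 0.113670


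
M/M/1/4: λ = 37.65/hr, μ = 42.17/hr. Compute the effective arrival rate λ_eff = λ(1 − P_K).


ρ = 0.8928; P_K = (1−ρ)ρ^4/(1−ρ^5) = 0.157393
λ_eff = λ(1 − P_K) = 37.65·(1 − 0.157393) = 37.65·0.842607 = 31.7241 /hr

Final: 31.7241 /hr


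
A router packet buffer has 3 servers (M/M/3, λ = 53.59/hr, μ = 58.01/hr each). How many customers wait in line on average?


a = λ/μ = 0.9238; ρ = a/3 = 0.3079
P₀ = 0.393642
Lq = P₀·a^c·ρ / (c!·(1−ρ)²) = 0.393642·0.78839·0.3079/(6·0.47895)
= 0.03326

Final: 0.03326


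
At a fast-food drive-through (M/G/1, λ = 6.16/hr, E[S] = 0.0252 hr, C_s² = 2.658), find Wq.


ρ = λ·E[S] = 6.16·0.0252 = 0.1552
E[S²] = E[S]²(1+C_s²) = 0.0252²·(1+2.658) = 0.002323
Wq = λ·E[S²]/(2(1−ρ)) = 6.16·0.002323/(2·0.8448) = 0.008470 hr

Final: 0.008470 hr


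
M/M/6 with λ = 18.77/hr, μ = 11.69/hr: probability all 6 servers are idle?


a = λ/μ = 18.77/11.69 = 1.6056; ρ = a/c = 0.2676
Σ_{k=0}^{5} a^k/k! (terms k=0..5) = 1.00000 + 1.60565 + 1.28905 + 0.68992 + 0.27694 + 0.08893 = 4.95049
Tail: a^6/(6!(1−ρ)) = 17.13557/(720·0.7324) = 0.03250
P₀ = 1/(4.95049 + 0.03250) = 1/4.98298 = 0.200683

Final: 0.200683


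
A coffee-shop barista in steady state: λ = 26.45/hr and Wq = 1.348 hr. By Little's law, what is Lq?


Lq = λWq = 26.45·1.348 = 35.6546

Final: 35.6546


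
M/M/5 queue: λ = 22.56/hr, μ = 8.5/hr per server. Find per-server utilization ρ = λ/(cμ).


ρ = λ/(cμ) = 22.56/(5·8.5) = 22.56/42.50 = 0.5308

Final: 0.5308


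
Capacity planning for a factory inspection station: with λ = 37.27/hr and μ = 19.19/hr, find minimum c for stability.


Stability requires cμ > λ ⇔ c > λ/μ.
λ/μ = 37.27/19.19 = 1.9422
Minimum integer c = ⌊1.9422⌋ + 1 = 2
Check: 2·19.19 = 38.38 > 37.27, while 1·19.19 = 19.19 ≤ 37.27

Final: 2 servers


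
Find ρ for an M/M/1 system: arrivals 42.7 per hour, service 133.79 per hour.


ρ = λ/μ = 42.7/133.79 = 0.3192

Final: 0.3192


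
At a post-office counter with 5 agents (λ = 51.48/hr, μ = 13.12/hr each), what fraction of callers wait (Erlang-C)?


a = λ/μ = 3.9238; ρ = a/5 = 0.7848
P₀ = 0.014582 (from M/M/c formula)
C(c,a) = [a^c/(c!(1−ρ))]·P₀ = [930.08688/(120·0.2152)]·0.014582
= 36.00903·0.014582 = 0.525097

Final: 0.525097


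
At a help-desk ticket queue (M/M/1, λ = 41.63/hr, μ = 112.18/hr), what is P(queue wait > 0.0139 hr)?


ρ = 41.63/112.18 = 0.3711
P(Wq > t) = ρ·e^{−(μ−λ)t} = 0.3711·e^{−0.9806}
= 0.3711·0.375069 = 0.139188

Final: 0.139188


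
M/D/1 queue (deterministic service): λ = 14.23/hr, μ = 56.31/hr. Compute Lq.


ρ = 14.23/56.31 = 0.2527
M/D/1: Lq = ρ²/(2(1−ρ)) = 0.06386/(2·0.7473) = 0.04273

Final: 0.04273


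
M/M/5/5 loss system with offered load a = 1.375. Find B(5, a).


B(c,a) = (a^c/c!) / Σ_{k=0}^{c} a^k/k!
a^5/5! = 0.040957
Σ terms (k=0..5): 1.00000 + 1.37500 + 0.94531 + 0.43327 + 0.14894 + 0.04096 = 3.943474
B = 0.040957/3.943474 = 0.010386

Final: 0.010386


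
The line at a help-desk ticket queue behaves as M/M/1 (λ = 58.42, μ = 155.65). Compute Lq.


ρ = 58.42/155.65 = 0.3753
Lq = ρ²/(1−ρ) = 0.1409/0.6247 = 0.2255

Final: 0.2255


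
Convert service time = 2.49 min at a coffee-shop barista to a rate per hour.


μ = 1/(service time) in consistent units.
1 hour = 60 min, so μ = 60/2.49 = 24.0964 per hour

Final: 24.0964 /hr


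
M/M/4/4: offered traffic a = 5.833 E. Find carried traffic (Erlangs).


B(4,5.833) = 0.458693 (Erlang-B)
Carried load = a(1 − B) = 5.833·(1 − 0.458693) = 5.833·0.541307 = 3.1574 E

Final: 3.1574 Erlangs


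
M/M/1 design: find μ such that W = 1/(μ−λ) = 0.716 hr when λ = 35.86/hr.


W = 1/(μ−λ) ⇒ μ − λ = 1/W = 1/0.716 = 1.3966
μ = λ + 1/W = 35.86 + 1.3966 = 37.2566 per hr

Final: 37.2566 /hr


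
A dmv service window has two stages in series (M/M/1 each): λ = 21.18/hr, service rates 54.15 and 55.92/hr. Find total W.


Each node sees arrival rate λ = 21.18/hr (tandem ⇒ throughput preserved).
W₁ = 1/(μ₁−λ) = 1/(54.15−21.18) = 0.03033 hr
W₂ = 1/(μ₂−λ) = 1/(55.92−21.18) = 0.02879 hr
W_total = W₁ + W₂ = 0.03033 + 0.02879 = 0.05912 hr

Final: 0.05912 hr


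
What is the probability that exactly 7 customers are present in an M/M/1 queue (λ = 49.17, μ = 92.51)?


ρ = 49.17/92.51 = 0.5315
P_n = (1−ρ)·ρ^n = (1 − 0.5315)·0.5315^7 = 0.4685·0.011983 = 0.005614

Final: 0.005614


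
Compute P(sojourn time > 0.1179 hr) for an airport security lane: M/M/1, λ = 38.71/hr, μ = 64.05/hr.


W ~ Exponential(μ−λ) for M/M/1.
μ − λ = 64.05 − 38.71 = 25.3400
P(W > t) = e^{−(μ−λ)t} = e^{−2.9876} = 0.050409

Final: 0.050409


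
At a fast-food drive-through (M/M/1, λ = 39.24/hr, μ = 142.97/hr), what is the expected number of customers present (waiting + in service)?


ρ = λ/μ = 39.24/142.97 = 0.2745
L = ρ/(1−ρ) = 0.2745/(1 − 0.2745) = 0.2745/0.7255 = 0.3783

Final: 0.3783


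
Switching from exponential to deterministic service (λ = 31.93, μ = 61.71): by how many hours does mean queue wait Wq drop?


ρ = 31.93/61.71 = 0.5174
Wq(M/M/1) = ρ/(μ−λ) = 0.5174/29.78 = 0.01737 hr
Wq(M/D/1) = ρ/(2(μ−λ)) = 0.008687 hr
Savings = 0.01737 − 0.008687 = 0.008687 hr

Final: 0.008687 hr


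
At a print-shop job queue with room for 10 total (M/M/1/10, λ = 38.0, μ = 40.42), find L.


ρ = 38.0/40.42 = 0.9401
L = ρ[1 − (K+1)ρ^K + Kρ^(K+1)] / [(1−ρ)(1−ρ^(K+1))]
Numerator: 0.9401·(1 − 11·0.539353 + 10·0.507061) = 0.129483
Denominator: (0.05987)·(0.492939) = 0.029513
L = 0.129483/0.029513 = 4.3873

Final: 4.3873


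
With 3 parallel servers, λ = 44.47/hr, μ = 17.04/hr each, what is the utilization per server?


ρ = λ/(cμ) = 44.47/(3·17.04) = 44.47/51.12 = 0.8699

Final: 0.8699


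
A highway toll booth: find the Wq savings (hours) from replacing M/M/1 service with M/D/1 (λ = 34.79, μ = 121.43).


ρ = 34.79/121.43 = 0.2865
Wq(M/M/1) = ρ/(μ−λ) = 0.2865/86.64 = 0.003307 hr
Wq(M/D/1) = ρ/(2(μ−λ)) = 0.001653 hr
Savings = 0.003307 − 0.001653 = 0.001653 hr

Final: 0.001653 hr


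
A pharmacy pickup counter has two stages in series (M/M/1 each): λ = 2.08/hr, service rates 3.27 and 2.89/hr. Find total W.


Each node sees arrival rate λ = 2.08/hr (tandem ⇒ throughput preserved).
W₁ = 1/(μ₁−λ) = 1/(3.27−2.08) = 0.84034 hr
W₂ = 1/(μ₂−λ) = 1/(2.89−2.08) = 1.23457 hr
W_total = W₁ + W₂ = 0.84034 + 1.23457 = 2.07490 hr

Final: 2.07490 hr


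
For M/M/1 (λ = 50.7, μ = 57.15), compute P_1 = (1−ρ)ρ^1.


ρ = 50.7/57.15 = 0.8871
P_n = (1−ρ)·ρ^n = (1 − 0.8871)·0.8871^1 = 0.1129·0.887139 = 0.100123

Final: 0.100123


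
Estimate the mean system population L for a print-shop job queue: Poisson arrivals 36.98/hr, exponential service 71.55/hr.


ρ = λ/μ = 36.98/71.55 = 0.5168
L = ρ/(1−ρ) = 0.5168/(1 − 0.5168) = 0.5168/0.4832 = 1.0697

Final: 1.0697


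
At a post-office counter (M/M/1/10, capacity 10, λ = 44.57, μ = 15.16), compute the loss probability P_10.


ρ = λ/μ = 44.57/15.16 = 2.9400
P_K = (1−ρ)ρ^K/(1−ρ^(K+1)) = (-1.9400·48243.002360)/(1 − 141833.154036)
= -93590.151676/-141832.154036 = 0.659866

Final: 0.659866


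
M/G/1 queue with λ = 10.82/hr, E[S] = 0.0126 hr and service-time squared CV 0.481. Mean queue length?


ρ = λ·E[S] = 10.82·0.0126 = 0.1363
Lq = ρ²(1+C_s²)/(2(1−ρ)) = 0.01859·(1+0.481)/(2·0.8637)
= 0.01859·1.4810/1.7273 = 0.01594

Final: 0.01594


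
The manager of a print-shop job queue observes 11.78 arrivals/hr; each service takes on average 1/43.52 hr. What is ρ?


ρ = λ/μ = 11.78/43.52 = 0.2707

Final: 0.2707


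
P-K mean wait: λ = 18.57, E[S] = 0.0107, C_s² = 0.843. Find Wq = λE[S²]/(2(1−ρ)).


ρ = λ·E[S] = 18.57·0.0107 = 0.1987
E[S²] = E[S]²(1+C_s²) = 0.0107²·(1+0.843) = 0.0002110
Wq = λ·E[S²]/(2(1−ρ)) = 18.57·0.0002110/(2·0.8013) = 0.002445 hr

Final: 0.002445 hr


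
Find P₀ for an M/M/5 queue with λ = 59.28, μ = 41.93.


a = λ/μ = 59.28/41.93 = 1.4138; ρ = a/c = 0.2828
Σ_{k=0}^{4} a^k/k! (terms k=0..4) = 1.00000 + 1.41378 + 0.99939 + 0.47098 + 0.16646 = 4.05062
Tail: a^5/(5!(1−ρ)) = 5.64829/(120·0.7172) = 0.06562
P₀ = 1/(4.05062 + 0.06562) = 1/4.11624 = 0.242940

Final: 0.242940


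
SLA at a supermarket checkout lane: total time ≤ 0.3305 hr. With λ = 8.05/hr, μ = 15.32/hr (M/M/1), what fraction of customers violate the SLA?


W ~ Exponential(μ−λ) for M/M/1.
μ − λ = 15.32 − 8.05 = 7.2700
P(W > t) = e^{−(μ−λ)t} = e^{−2.4027} = 0.090470

Final: 0.090470


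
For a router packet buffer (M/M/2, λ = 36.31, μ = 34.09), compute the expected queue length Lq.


a = λ/μ = 1.0651; ρ = a/2 = 0.5326
P₀ = 0.305005
Lq = P₀·a^c·ρ / (c!·(1−ρ)²) = 0.305005·1.13448·0.5326/(2·0.21850)
= 0.42169

Final: 0.42169


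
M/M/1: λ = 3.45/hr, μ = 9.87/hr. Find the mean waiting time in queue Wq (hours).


ρ = 3.45/9.87 = 0.3495
Wq = ρ/(μ−λ) = 0.3495/(9.87 − 3.45) = 0.3495/6.42 = 0.05445 hr

Final: 0.05445 hr


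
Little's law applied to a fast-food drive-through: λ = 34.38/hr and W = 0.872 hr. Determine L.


L = λW = 34.38·0.872 = 29.9794

Final: 29.9794


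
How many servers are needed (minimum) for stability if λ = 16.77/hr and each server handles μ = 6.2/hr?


Stability requires cμ > λ ⇔ c > λ/μ.
λ/μ = 16.77/6.2 = 2.7048
Minimum integer c = ⌊2.7048⌋ + 1 = 3
Check: 3·6.2 = 18.60 > 16.77, while 2·6.2 = 12.40 ≤ 16.77

Final: 3 servers


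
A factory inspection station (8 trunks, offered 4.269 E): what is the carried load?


B(8,4.269) = 0.039494 (Erlang-B)
Carried load = a(1 − B) = 4.269·(1 − 0.039494) = 4.269·0.960506 = 4.1004 E

Final: 4.1004 Erlangs


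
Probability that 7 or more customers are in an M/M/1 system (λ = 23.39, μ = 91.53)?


ρ = 23.39/91.53 = 0.2555
P(N ≥ n) = ρ^n = 0.2555^7 = 0.00007117

Final: 0.00007117


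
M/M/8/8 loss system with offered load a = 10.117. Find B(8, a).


B(c,a) = (a^c/c!) / Σ_{k=0}^{c} a^k/k!
a^8/8! = 2722.033567
Σ terms (k=0..8): 1.00000 + 10.11700 + 51.17684 + 172.58538 + 436.51157 + 883.23751 + 1489.28565 + 2152.44327 + 2722.03357 = 7918.390781
B = 2722.033567/7918.390781 = 0.343761

Final: 0.343761


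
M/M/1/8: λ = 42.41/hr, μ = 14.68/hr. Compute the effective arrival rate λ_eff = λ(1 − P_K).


ρ = 2.8890; P_K = (1−ρ)ρ^8/(1−ρ^9) = 0.653902
λ_eff = λ(1 − P_K) = 42.41·(1 − 0.653902) = 42.41·0.346098 = 14.6780 /hr

Final: 14.6780 /hr


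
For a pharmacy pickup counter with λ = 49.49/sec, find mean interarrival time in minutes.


Mean interarrival time = 1/λ = 1/49.49 second = 0.02021 second
In minutes: 0.02021 × 0.0166667 = 0.0003368 min

Final: 0.0003368 min


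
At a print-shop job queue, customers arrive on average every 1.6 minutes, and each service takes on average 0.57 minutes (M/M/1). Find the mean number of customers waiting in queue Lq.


λ = 60/1.6 = 37.5000 /hr
μ = 60/0.57 = 105.2632 /hr
ρ = λ/μ = 37.5000/105.2632 = 0.3562
Lq = ρ²/(1−ρ) = 0.1269/0.6438 = 0.1971

Final: 0.1971


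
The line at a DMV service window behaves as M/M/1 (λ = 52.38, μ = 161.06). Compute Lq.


ρ = 52.38/161.06 = 0.3252
Lq = ρ²/(1−ρ) = 0.1058/0.6748 = 0.1567

Final: 0.1567


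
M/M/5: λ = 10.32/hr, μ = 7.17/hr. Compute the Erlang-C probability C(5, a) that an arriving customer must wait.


a = λ/μ = 1.4393; ρ = a/5 = 0.2879
P₀ = 0.236784 (from M/M/c formula)
C(c,a) = [a^c/(c!(1−ρ))]·P₀ = [6.17736/(120·0.7121)]·0.236784
= 0.07229·0.236784 = 0.017116

Final: 0.017116


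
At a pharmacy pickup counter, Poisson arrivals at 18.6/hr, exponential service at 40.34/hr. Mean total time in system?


W = 1/(μ−λ) = 1/(40.34 − 18.6) = 1/21.74 = 0.04600 hr

Final: 0.04600 hr


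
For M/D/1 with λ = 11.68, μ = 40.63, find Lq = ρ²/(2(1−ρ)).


ρ = 11.68/40.63 = 0.2875
M/D/1: Lq = ρ²/(2(1−ρ)) = 0.08264/(2·0.7125) = 0.05799

Final: 0.05799


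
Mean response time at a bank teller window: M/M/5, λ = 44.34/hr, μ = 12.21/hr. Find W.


a = 3.6314; ρ = 0.7263; P₀ = 0.021891
Lq = P₀·a^c·ρ/(c!(1−ρ)²) = 1.11690
Wq = Lq/λ = 1.11690/44.34 = 0.02519 hr
W = Wq + 1/μ = 0.02519 + 0.08190 = 0.10709 hr

Final: 0.10709 hr


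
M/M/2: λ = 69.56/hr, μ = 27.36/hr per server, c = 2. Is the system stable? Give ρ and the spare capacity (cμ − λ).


Total capacity cμ = 2·27.36 = 54.72/hr
ρ = λ/(cμ) = 69.56/54.72 = 1.2712
Stable ⇔ ρ < 1: NO
Spare capacity = cμ − λ = 54.72 − 69.56 = -14.84/hr

Final: ρ = 1.2712; unstable; margin = -14.84/hr


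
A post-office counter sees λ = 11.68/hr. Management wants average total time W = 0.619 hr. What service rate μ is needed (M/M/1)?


W = 1/(μ−λ) ⇒ μ − λ = 1/W = 1/0.619 = 1.6155
μ = λ + 1/W = 11.68 + 1.6155 = 13.2955 per hr

Final: 13.2955 /hr


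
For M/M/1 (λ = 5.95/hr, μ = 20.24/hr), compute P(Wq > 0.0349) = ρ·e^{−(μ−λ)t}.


ρ = 5.95/20.24 = 0.2940
P(Wq > t) = ρ·e^{−(μ−λ)t} = 0.2940·e^{−0.4987}
= 0.2940·0.607307 = 0.178531

Final: 0.178531


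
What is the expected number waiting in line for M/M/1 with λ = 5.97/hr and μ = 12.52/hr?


ρ = 5.97/12.52 = 0.4768
Lq = ρ²/(1−ρ) = 0.2274/0.5232 = 0.4346

Final: 0.4346


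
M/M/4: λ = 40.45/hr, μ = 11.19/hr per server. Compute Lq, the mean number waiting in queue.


a = λ/μ = 3.6148; ρ = a/4 = 0.9037
P₀ = 0.010764
Lq = P₀·a^c·ρ / (c!·(1−ρ)²) = 0.010764·170.74727·0.9037/(24·0.009272)
= 7.46370

Final: 7.46370


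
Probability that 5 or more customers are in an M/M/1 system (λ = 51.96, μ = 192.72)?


ρ = 51.96/192.72 = 0.2696
P(N ≥ n) = ρ^n = 0.2696^5 = 0.001425

Final: 0.001425


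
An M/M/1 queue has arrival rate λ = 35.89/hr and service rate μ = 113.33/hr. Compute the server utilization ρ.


ρ = λ/μ = 35.89/113.33 = 0.3167

Final: 0.3167


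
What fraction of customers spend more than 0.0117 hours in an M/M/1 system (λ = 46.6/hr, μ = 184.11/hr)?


W ~ Exponential(μ−λ) for M/M/1.
μ − λ = 184.11 − 46.6 = 137.5100
P(W > t) = e^{−(μ−λ)t} = e^{−1.6089} = 0.200114

Final: 0.200114


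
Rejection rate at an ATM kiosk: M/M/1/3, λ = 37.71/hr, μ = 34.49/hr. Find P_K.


ρ = λ/μ = 37.71/34.49 = 1.0934
P_K = (1−ρ)ρ^K/(1−ρ^(K+1)) = (-0.09336·1.307043)/(1 − 1.429070)
= -0.122026/-0.429070 = 0.284397

Final: 0.284397


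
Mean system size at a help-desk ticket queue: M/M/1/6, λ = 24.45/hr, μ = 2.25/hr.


ρ = 24.45/2.25 = 10.8667
L = ρ[1 − (K+1)ρ^K + Kρ^(K+1)] / [(1−ρ)(1−ρ^(K+1))]
Numerator: 10.8667·(1 − 7·1646561.938261 + 6·17892639.729107) = 1041351643.100720
Denominator: (-9.8667)·(-17892638.729107) = 176540702.127193
L = 1041351643.100720/176540702.127193 = 5.8986

Final: 5.8986


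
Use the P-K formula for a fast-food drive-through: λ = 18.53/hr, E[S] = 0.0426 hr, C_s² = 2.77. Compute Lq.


ρ = λ·E[S] = 18.53·0.0426 = 0.7894
Lq = ρ²(1+C_s²)/(2(1−ρ)) = 0.6231·(1+2.77)/(2·0.2106)
= 0.6231·3.7700/0.4212 = 5.57670

Final: 5.57670


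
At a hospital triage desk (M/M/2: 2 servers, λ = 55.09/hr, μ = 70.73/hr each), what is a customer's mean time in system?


a = 0.7789; ρ = 0.3894; P₀ = 0.439430
Lq = P₀·a^c·ρ/(c!(1−ρ)²) = 0.13924
Wq = Lq/λ = 0.13924/55.09 = 0.002528 hr
W = Wq + 1/μ = 0.002528 + 0.01414 = 0.01667 hr

Final: 0.01667 hr


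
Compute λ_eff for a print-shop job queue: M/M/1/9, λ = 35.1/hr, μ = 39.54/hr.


ρ = 0.8877; P_K = (1−ρ)ρ^9/(1−ρ^10) = 0.055220
λ_eff = λ(1 − P_K) = 35.1·(1 − 0.055220) = 35.1·0.944780 = 33.1618 /hr

Final: 33.1618 /hr


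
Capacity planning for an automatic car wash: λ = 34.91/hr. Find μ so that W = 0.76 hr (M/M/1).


W = 1/(μ−λ) ⇒ μ − λ = 1/W = 1/0.76 = 1.3158
μ = λ + 1/W = 34.91 + 1.3158 = 36.2258 per hr

Final: 36.2258 /hr


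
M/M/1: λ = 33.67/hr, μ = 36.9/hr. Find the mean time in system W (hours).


W = 1/(μ−λ) = 1/(36.9 − 33.67) = 1/3.23 = 0.3096 hr

Final: 0.3096 hr


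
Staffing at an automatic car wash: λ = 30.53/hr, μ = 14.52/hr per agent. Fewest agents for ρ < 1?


Stability requires cμ > λ ⇔ c > λ/μ.
λ/μ = 30.53/14.52 = 2.1026
Minimum integer c = ⌊2.1026⌋ + 1 = 3
Check: 3·14.52 = 43.56 > 30.53, while 2·14.52 = 29.04 ≤ 30.53

Final: 3 servers


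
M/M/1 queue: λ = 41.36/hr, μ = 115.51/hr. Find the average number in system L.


ρ = λ/μ = 41.36/115.51 = 0.3581
L = ρ/(1−ρ) = 0.3581/(1 − 0.3581) = 0.3581/0.6419 = 0.5578

Final: 0.5578


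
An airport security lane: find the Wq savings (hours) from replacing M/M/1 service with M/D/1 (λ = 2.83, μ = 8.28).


ρ = 2.83/8.28 = 0.3418
Wq(M/M/1) = ρ/(μ−λ) = 0.3418/5.45 = 0.06271 hr
Wq(M/D/1) = ρ/(2(μ−λ)) = 0.03136 hr
Savings = 0.06271 − 0.03136 = 0.03136 hr

Final: 0.03136 hr


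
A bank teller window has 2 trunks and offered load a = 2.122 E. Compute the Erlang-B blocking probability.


B(c,a) = (a^c/c!) / Σ_{k=0}^{c} a^k/k!
a^2/2! = 2.251442
Σ terms (k=0..2): 1.00000 + 2.12200 + 2.25144 = 5.373442
B = 2.251442/5.373442 = 0.418994

Final: 0.418994


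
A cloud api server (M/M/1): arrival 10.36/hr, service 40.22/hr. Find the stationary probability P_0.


ρ = 10.36/40.22 = 0.2576
P_n = (1−ρ)·ρ^n = (1 − 0.2576)·0.2576^0 = 0.7424·1.000000 = 0.742417

Final: 0.742417


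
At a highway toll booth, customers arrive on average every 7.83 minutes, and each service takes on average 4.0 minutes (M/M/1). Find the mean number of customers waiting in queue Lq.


λ = 60/7.83 = 7.6628 /hr
μ = 60/4.0 = 15.0000 /hr
ρ = λ/μ = 7.6628/15.0000 = 0.5109
Lq = ρ²/(1−ρ) = 0.2610/0.4891 = 0.5335

Final: 0.5335


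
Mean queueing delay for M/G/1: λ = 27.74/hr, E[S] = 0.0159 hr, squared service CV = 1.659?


ρ = λ·E[S] = 27.74·0.0159 = 0.4411
E[S²] = E[S]²(1+C_s²) = 0.0159²·(1+1.659) = 0.0006722
Wq = λ·E[S²]/(2(1−ρ)) = 27.74·0.0006722/(2·0.5589) = 0.01668 hr

Final: 0.01668 hr


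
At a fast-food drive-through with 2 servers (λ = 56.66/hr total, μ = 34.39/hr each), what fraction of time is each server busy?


ρ = λ/(cμ) = 56.66/(2·34.39) = 56.66/68.78 = 0.8238

Final: 0.8238


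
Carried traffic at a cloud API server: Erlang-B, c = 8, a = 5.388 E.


B(8,5.388) = 0.089112 (Erlang-B)
Carried load = a(1 − B) = 5.388·(1 − 0.089112) = 5.388·0.910888 = 4.9079 E

Final: 4.9079 Erlangs


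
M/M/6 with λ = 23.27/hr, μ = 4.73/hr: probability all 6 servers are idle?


a = λ/μ = 23.27/4.73 = 4.9197; ρ = a/c = 0.8199
Σ_{k=0}^{5} a^k/k! (terms k=0..5) = 1.00000 + 4.91966 + 12.10154 + 19.84515 + 24.40786 + 24.01568 = 86.28990
Tail: a^6/(6!(1−ρ)) = 14177.88519/(720·0.1801) = 109.36301
P₀ = 1/(86.28990 + 109.36301) = 1/195.65291 = 0.005111

Final: 0.005111


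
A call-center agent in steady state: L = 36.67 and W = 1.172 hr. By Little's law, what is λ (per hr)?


λ = L/W = 36.67/1.172 = 31.2884 /hr

Final: 31.2884 /hr


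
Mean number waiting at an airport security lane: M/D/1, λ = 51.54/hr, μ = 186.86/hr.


ρ = 51.54/186.86 = 0.2758
M/D/1: Lq = ρ²/(2(1−ρ)) = 0.07608/(2·0.7242) = 0.05253

Final: 0.05253


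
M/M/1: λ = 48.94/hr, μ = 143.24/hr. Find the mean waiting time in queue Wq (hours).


ρ = 48.94/143.24 = 0.3417
Wq = ρ/(μ−λ) = 0.3417/(143.24 − 48.94) = 0.3417/94.30 = 0.003623 hr

Final: 0.003623 hr


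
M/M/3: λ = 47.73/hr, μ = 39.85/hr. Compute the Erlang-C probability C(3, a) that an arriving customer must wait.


a = λ/μ = 1.1977; ρ = a/3 = 0.3992
P₀ = 0.294835 (from M/M/c formula)
C(c,a) = [a^c/(c!(1−ρ))]·P₀ = [1.71826/(6·0.6008)]·0.294835
= 0.47670·0.294835 = 0.140547

Final: 0.140547


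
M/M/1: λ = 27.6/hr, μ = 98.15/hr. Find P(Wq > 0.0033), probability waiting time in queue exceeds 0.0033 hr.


ρ = 27.6/98.15 = 0.2812
P(Wq > t) = ρ·e^{−(μ−λ)t} = 0.2812·e^{−0.2328}
= 0.2812·0.792300 = 0.222797

Final: 0.222797


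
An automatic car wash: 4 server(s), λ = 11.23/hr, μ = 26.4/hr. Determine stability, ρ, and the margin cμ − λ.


Total capacity cμ = 4·26.4 = 105.60/hr
ρ = λ/(cμ) = 11.23/105.60 = 0.1063
Stable ⇔ ρ < 1: YES
Spare capacity = cμ − λ = 105.60 − 11.23 = 94.37/hr

Final: ρ = 0.1063; stable; margin = 94.37/hr


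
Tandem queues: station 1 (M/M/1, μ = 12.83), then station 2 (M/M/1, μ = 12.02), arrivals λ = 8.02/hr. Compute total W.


Each node sees arrival rate λ = 8.02/hr (tandem ⇒ throughput preserved).
W₁ = 1/(μ₁−λ) = 1/(12.83−8.02) = 0.20790 hr
W₂ = 1/(μ₂−λ) = 1/(12.02−8.02) = 0.25000 hr
W_total = W₁ + W₂ = 0.20790 + 0.25000 = 0.45790 hr

Final: 0.45790 hr


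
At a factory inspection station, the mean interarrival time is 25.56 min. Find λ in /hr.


λ = 1/(interarrival time) in consistent units.
1 hour = 60 min, so λ = 60/25.56 = 2.3474 per hour

Final: 2.3474 /hr


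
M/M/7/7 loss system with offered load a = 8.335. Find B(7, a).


B(c,a) = (a^c/c!) / Σ_{k=0}^{c} a^k/k!
a^7/7! = 554.509119
Σ terms (k=0..7): 1.00000 + 8.33500 + 34.73611 + 96.50850 + 201.09959 + 335.23301 + 465.69452 + 554.50912 = 1697.115846
B = 554.509119/1697.115846 = 0.326736

Final: 0.326736


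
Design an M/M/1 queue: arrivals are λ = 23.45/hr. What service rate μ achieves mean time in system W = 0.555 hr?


W = 1/(μ−λ) ⇒ μ − λ = 1/W = 1/0.555 = 1.8018
μ = λ + 1/W = 23.45 + 1.8018 = 25.2518 per hr

Final: 25.2518 /hr


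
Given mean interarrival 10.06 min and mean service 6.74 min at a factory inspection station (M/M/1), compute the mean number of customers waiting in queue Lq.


λ = 60/10.06 = 5.9642 /hr
μ = 60/6.74 = 8.9021 /hr
ρ = λ/μ = 5.9642/8.9021 = 0.6700
Lq = ρ²/(1−ρ) = 0.4489/0.3300 = 1.3601

Final: 1.3601


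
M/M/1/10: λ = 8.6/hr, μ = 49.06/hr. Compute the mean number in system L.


ρ = 8.6/49.06 = 0.1753
L = ρ[1 − (K+1)ρ^K + Kρ^(K+1)] / [(1−ρ)(1−ρ^(K+1))]
Numerator: 0.1753·(1 − 11·0.00000002740 + 10·0.000000004803) = 0.175296
Denominator: (0.8247)·(1.000000) = 0.824704
L = 0.175296/0.824704 = 0.2126

Final: 0.2126


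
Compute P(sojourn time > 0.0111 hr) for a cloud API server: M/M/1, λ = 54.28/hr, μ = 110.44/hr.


W ~ Exponential(μ−λ) for M/M/1.
μ − λ = 110.44 − 54.28 = 56.1600
P(W > t) = e^{−(μ−λ)t} = e^{−0.6234} = 0.536131

Final: 0.536131


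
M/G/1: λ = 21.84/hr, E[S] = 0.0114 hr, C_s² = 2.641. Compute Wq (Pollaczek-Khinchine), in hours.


ρ = λ·E[S] = 21.84·0.0114 = 0.2490
E[S²] = E[S]²(1+C_s²) = 0.0114²·(1+2.641) = 0.0004732
Wq = λ·E[S²]/(2(1−ρ)) = 21.84·0.0004732/(2·0.7510) = 0.006880 hr

Final: 0.006880 hr


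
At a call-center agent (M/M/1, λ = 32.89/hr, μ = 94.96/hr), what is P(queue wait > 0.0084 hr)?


ρ = 32.89/94.96 = 0.3464
P(Wq > t) = ρ·e^{−(μ−λ)t} = 0.3464·e^{−0.5214}
= 0.3464·0.593696 = 0.205630

Final: 0.205630


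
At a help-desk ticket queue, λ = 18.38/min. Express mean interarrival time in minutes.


Mean interarrival time = 1/λ = 1/18.38 minute = 0.05441 minute
In minutes: 0.05441 × 1 = 0.05441 min

Final: 0.05441 min


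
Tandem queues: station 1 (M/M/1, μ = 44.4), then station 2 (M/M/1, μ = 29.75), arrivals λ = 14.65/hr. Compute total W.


Each node sees arrival rate λ = 14.65/hr (tandem ⇒ throughput preserved).
W₁ = 1/(μ₁−λ) = 1/(44.4−14.65) = 0.03361 hr
W₂ = 1/(μ₂−λ) = 1/(29.75−14.65) = 0.06623 hr
W_total = W₁ + W₂ = 0.03361 + 0.06623 = 0.09984 hr

Final: 0.09984 hr


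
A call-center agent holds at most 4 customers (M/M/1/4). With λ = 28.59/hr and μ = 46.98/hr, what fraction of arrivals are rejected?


ρ = λ/μ = 28.59/46.98 = 0.6086
P_K = (1−ρ)ρ^K/(1−ρ^(K+1)) = (0.3914·0.137153)/(1 − 0.083465)
= 0.053688/0.916535 = 0.058577

Final: 0.058577


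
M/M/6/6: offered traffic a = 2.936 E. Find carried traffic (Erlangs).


B(6,2.936) = 0.048699 (Erlang-B)
Carried load = a(1 − B) = 2.936·(1 − 0.048699) = 2.936·0.951301 = 2.7930 E

Final: 2.7930 Erlangs


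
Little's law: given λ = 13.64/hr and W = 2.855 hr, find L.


L = λW = 13.64·2.855 = 38.9422

Final: 38.9422


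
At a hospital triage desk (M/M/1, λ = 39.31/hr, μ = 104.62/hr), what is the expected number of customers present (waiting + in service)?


ρ = λ/μ = 39.31/104.62 = 0.3757
L = ρ/(1−ρ) = 0.3757/(1 − 0.3757) = 0.3757/0.6243 = 0.6019

Final: 0.6019


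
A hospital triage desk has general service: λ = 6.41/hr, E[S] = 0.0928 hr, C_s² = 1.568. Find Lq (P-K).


ρ = λ·E[S] = 6.41·0.0928 = 0.5948
Lq = ρ²(1+C_s²)/(2(1−ρ)) = 0.3538·(1+1.568)/(2·0.4052)
= 0.3538·2.5680/0.8103 = 1.12140

Final: 1.12140


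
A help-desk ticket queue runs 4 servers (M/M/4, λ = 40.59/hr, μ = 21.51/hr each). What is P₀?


a = λ/μ = 40.59/21.51 = 1.8870; ρ = a/c = 0.4718
Σ_{k=0}^{3} a^k/k! (terms k=0..3) = 1.00000 + 1.88703 + 1.78044 + 1.11991 = 5.78738
Tail: a^4/(4!(1−ρ)) = 12.67986/(24·0.5282) = 1.00016
P₀ = 1/(5.78738 + 1.00016) = 1/6.78754 = 0.147329

Final: 0.147329
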